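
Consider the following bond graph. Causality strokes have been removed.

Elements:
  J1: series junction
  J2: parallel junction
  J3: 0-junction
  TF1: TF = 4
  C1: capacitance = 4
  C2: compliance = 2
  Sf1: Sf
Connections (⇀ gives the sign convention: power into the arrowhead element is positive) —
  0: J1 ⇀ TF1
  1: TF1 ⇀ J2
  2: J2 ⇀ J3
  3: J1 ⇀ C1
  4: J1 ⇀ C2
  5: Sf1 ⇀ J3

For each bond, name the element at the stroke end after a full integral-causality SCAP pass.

β0 →TF1
β1 →J2
β2 →J3
β3 →J1
β4 →J1
β5 →Sf1

b5 →Sf1  (Sf1: flow source, stroke at near end)
b2 →J3  (only one effort-in slot at J3)
b1 →J2  (only one effort-in slot at J2)
b0 →TF1  (TF TF1: opposite of bond 1)
b3 →J1  (J1: bond 0 brought flow, rest push out)
b4 →J1  (1-jn J1 has f-setter on 0)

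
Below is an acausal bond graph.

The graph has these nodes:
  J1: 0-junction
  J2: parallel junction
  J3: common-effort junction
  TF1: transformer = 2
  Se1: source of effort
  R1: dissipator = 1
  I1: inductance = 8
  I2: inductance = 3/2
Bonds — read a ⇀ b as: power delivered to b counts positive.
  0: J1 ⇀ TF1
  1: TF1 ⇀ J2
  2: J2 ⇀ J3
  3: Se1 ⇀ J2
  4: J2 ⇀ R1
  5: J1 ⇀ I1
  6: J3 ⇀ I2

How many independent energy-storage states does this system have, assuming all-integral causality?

β3 stroke at J2  (Se1 fixes effort; stroke away)
β1 stroke at TF1  (0-jn J2 has e-setter on 3)
β2 stroke at J3  (0-jn J2 has e-setter on 3)
β4 stroke at R1  (common-e at J2 fixed by 3)
β6 stroke at I2  (common-e at J3 fixed by 2)
β0 stroke at J1  (TF1: transformer flips bond 1)
β5 stroke at I1  (J1: bond 0 brought effort, rest push out)

2  (I1, I2 all integral)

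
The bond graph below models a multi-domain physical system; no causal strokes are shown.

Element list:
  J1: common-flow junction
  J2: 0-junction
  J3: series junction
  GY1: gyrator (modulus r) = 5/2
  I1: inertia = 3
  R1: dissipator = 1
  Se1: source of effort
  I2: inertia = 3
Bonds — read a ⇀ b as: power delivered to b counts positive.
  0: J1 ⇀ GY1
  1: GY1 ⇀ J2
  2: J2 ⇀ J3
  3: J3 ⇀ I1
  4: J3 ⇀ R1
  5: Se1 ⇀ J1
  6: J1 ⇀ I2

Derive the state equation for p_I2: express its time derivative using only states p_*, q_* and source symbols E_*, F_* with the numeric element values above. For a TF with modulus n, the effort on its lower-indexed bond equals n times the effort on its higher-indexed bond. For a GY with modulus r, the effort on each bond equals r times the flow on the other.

dp_I2/dt = E_Se1 - 5*p_I1/6

#5 →J1  (source Se1 imposes e)
#3 →I1  (prefer integral on I1)
#2 →J3  (common-f at J3 fixed by 3)
#4 →J3  (J3: bond 3 brought flow, rest push out)
#1 →J2  (J2: last free bond brings effort in)
#0 →J1  (GY1 both-in/both-out from 1)
#6 →I2  (J1: last free bond brings flow in)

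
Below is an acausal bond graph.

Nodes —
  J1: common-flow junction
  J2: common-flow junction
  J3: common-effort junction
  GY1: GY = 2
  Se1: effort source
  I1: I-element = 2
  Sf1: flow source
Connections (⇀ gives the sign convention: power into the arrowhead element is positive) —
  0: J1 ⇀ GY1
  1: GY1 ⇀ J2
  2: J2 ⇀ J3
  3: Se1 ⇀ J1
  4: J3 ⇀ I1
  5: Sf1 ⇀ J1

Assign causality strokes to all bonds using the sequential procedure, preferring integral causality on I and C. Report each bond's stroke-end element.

bond 0 stroke→J1
bond 1 stroke→J2
bond 2 stroke→J3
bond 3 stroke→J1
bond 4 stroke→I1
bond 5 stroke→Sf1

β3 stroke→J1  (Se1 fixes effort; stroke away)
β5 stroke→Sf1  (Sf1: flow source, stroke at near end)
β0 stroke→J1  (J1 flow already set via bond 5)
β1 stroke→J2  (through GY1, causality inverts; strokes same side of GY1)
β2 stroke→J3  (closing 1-jn rule on J2)
β4 stroke→I1  (common-e at J3 fixed by 2)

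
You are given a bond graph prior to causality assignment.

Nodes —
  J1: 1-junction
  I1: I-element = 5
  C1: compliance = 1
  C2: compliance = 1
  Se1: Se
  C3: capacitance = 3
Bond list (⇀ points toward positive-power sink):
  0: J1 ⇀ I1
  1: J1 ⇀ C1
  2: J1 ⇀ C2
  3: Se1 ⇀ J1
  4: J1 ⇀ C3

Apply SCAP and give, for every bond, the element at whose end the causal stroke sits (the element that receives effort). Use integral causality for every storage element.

b0 |I1
b1 |J1
b2 |J1
b3 |J1
b4 |J1

b3 stroke at J1  (Se1: effort source, stroke at far end)
b0 stroke at I1  (I1: I, integral causality)
b1 stroke at J1  (J1: bond 0 brought flow, rest push out)
b2 stroke at J1  (1-jn J1 has f-setter on 0)
b4 stroke at J1  (common-f at J1 fixed by 0)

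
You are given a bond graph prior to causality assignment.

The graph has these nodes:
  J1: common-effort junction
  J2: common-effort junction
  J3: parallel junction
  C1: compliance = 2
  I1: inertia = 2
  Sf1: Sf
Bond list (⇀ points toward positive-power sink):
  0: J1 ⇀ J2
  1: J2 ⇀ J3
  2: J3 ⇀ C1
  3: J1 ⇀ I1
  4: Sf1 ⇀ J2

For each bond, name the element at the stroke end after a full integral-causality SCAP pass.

#4 stroke at Sf1  (Sf1 fixes flow; stroke at Sf1)
#2 stroke at J3  (C1 outputs effort q/C1)
#1 stroke at J2  (J3: bond 2 brought effort, rest push out)
#0 stroke at J1  (J2: bond 1 brought effort, rest push out)
#3 stroke at I1  (J1 effort already set via bond 0)

bond 0 |J1
bond 1 |J2
bond 2 |J3
bond 3 |I1
bond 4 |Sf1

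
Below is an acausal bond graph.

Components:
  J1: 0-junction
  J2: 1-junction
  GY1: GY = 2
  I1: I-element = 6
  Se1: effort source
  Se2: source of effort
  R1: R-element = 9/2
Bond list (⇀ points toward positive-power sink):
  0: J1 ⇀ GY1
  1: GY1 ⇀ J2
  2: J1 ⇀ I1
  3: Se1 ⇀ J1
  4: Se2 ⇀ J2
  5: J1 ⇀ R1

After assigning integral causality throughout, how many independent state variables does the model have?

1  (I1 all integral)

b3 |J1  (Se1 (Se) sets effort on bond)
b4 |J2  (source Se2 imposes e)
b0 |GY1  (J1 effort already set via bond 3)
b2 |I1  (0-jn J1 has e-setter on 3)
b5 |R1  (0-jn J1 has e-setter on 3)
b1 |GY1  (J2 needs exactly one f-in)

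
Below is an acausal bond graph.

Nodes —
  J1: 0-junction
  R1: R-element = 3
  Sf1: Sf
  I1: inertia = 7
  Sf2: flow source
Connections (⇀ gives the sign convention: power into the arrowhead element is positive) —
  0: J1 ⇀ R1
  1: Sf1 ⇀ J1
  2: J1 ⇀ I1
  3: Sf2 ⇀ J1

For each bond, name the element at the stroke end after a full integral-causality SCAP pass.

b1 stroke at Sf1  (source Sf1 imposes f)
b3 stroke at Sf2  (Sf2: flow source, stroke at near end)
b2 stroke at I1  (I1 integral (f out))
b0 stroke at J1  (closing 0-jn rule on J1)

β0 stroke at J1
β1 stroke at Sf1
β2 stroke at I1
β3 stroke at Sf2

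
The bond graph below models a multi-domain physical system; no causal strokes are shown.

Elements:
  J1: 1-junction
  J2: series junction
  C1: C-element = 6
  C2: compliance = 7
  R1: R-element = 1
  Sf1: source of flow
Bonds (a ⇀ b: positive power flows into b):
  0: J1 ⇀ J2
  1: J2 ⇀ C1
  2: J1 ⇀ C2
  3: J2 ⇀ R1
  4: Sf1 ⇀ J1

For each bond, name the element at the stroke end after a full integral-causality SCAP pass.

bond 4 stroke at Sf1  (Sf1 fixes flow; stroke at Sf1)
bond 0 stroke at J1  (J1: bond 4 brought flow, rest push out)
bond 2 stroke at J1  (common-f at J1 fixed by 4)
bond 1 stroke at J2  (J2 flow already set via bond 0)
bond 3 stroke at J2  (J2 flow already set via bond 0)

bond 0 →J1
bond 1 →J2
bond 2 →J1
bond 3 →J2
bond 4 →Sf1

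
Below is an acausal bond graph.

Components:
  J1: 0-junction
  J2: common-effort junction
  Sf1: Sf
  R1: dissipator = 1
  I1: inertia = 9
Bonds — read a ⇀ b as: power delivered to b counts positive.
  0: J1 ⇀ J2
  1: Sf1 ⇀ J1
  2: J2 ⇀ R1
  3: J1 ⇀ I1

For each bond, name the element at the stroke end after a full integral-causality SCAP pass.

bond 1 →Sf1  (Sf1: flow source, stroke at near end)
bond 3 →I1  (prefer integral on I1)
bond 0 →J1  (only one effort-in slot at J1)
bond 2 →J2  (closing 0-jn rule on J2)

#0 stroke at J1
#1 stroke at Sf1
#2 stroke at J2
#3 stroke at I1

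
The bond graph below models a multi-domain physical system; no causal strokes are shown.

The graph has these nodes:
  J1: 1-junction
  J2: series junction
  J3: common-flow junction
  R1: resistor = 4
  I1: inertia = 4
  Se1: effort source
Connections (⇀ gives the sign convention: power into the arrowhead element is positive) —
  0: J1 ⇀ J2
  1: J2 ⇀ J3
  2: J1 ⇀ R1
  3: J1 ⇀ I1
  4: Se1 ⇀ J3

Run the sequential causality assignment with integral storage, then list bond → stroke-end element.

β0 stroke→J1
β1 stroke→J2
β2 stroke→J1
β3 stroke→I1
β4 stroke→J3

β4 →J3  (Se1: effort source, stroke at far end)
β1 →J2  (J3: last free bond brings flow in)
β0 →J1  (only one flow-in slot at J2)
β3 →I1  (I1: I, integral causality)
β2 →J1  (J1: bond 3 brought flow, rest push out)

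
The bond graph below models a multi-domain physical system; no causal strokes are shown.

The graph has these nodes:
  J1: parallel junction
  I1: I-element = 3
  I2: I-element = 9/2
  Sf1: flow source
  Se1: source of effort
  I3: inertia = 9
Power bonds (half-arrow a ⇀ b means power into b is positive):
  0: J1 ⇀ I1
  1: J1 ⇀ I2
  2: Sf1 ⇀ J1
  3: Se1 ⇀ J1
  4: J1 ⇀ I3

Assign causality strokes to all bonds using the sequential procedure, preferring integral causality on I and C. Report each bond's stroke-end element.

β2 stroke→Sf1  (Sf1: flow source, stroke at near end)
β3 stroke→J1  (Se1 (Se) sets effort on bond)
β0 stroke→I1  (J1: bond 3 brought effort, rest push out)
β1 stroke→I2  (0-jn J1 has e-setter on 3)
β4 stroke→I3  (common-e at J1 fixed by 3)

#0 stroke at I1
#1 stroke at I2
#2 stroke at Sf1
#3 stroke at J1
#4 stroke at I3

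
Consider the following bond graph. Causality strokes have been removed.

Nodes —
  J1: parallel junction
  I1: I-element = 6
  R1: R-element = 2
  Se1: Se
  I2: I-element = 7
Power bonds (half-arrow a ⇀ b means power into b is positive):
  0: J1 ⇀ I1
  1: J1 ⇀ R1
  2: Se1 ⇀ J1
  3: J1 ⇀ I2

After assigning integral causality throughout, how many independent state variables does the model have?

bond 2 |J1  (Se1 fixes effort; stroke away)
bond 0 |I1  (J1: bond 2 brought effort, rest push out)
bond 1 |R1  (J1 effort already set via bond 2)
bond 3 |I2  (J1 effort already set via bond 2)

2  (I1, I2 all integral)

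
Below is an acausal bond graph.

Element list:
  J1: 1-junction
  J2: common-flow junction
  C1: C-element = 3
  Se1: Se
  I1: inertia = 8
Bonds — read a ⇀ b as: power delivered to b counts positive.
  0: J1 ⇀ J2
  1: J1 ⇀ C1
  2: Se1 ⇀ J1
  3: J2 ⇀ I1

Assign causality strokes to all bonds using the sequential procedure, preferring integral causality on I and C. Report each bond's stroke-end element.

b2 stroke at J1  (source Se1 imposes e)
b1 stroke at J1  (prefer integral on C1)
b0 stroke at J2  (closing 1-jn rule on J1)
b3 stroke at I1  (only one flow-in slot at J2)

#0 |J2
#1 |J1
#2 |J1
#3 |I1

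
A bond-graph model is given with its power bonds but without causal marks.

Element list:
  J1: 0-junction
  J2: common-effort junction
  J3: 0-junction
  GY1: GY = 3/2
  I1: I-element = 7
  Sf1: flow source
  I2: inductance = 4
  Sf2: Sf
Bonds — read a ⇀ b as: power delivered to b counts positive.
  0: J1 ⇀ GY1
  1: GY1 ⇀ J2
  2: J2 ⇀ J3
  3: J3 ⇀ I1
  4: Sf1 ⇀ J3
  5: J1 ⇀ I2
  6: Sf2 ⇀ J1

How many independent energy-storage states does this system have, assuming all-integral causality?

2  (I1, I2 all integral)

#4 |Sf1  (source Sf1 imposes f)
#6 |Sf2  (source Sf2 imposes f)
#3 |I1  (prefer integral on I1)
#2 |J3  (J3 needs exactly one e-in)
#1 |J2  (J2 needs exactly one e-in)
#0 |J1  (GY1: gyrator matches bond 1)
#5 |I2  (0-jn J1 has e-setter on 0)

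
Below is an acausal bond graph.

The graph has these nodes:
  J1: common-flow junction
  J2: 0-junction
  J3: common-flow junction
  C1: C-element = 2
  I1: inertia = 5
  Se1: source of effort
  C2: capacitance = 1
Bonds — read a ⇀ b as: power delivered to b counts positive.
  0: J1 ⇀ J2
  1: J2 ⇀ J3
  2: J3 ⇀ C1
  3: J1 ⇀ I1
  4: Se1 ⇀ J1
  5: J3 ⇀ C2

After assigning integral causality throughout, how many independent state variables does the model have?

3  (C1, C2, I1 all integral)

#4 →J1  (Se1: effort source, stroke at far end)
#2 →J3  (C1 integral (e out))
#3 →I1  (I1: I, integral causality)
#0 →J1  (J1 flow already set via bond 3)
#1 →J2  (J2: last free bond brings effort in)
#5 →J3  (J3: bond 1 brought flow, rest push out)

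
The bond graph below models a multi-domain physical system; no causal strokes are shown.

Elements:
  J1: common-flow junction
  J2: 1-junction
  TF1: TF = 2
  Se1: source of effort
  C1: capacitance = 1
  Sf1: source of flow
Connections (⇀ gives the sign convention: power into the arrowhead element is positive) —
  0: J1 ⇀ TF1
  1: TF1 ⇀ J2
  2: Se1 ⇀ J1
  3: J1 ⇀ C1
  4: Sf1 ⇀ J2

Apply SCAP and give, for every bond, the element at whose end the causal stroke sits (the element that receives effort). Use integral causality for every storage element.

b2 stroke at J1  (source Se1 imposes e)
b4 stroke at Sf1  (source Sf1 imposes f)
b1 stroke at J2  (1-jn J2 has f-setter on 4)
b0 stroke at TF1  (through TF1, causality passes straight; one stroke at TF1)
b3 stroke at J1  (J1: bond 0 brought flow, rest push out)

β0 |TF1
β1 |J2
β2 |J1
β3 |J1
β4 |Sf1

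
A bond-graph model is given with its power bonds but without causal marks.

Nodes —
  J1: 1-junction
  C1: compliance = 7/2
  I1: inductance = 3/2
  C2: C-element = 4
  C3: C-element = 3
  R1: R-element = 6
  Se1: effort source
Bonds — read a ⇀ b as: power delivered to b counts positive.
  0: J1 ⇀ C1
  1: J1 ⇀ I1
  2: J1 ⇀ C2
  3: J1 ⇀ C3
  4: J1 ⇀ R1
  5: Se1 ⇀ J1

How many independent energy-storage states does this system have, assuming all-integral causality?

b5 stroke at J1  (Se1 (Se) sets effort on bond)
b0 stroke at J1  (C1: C, integral causality)
b1 stroke at I1  (I1 integral (f out))
b2 stroke at J1  (J1 flow already set via bond 1)
b3 stroke at J1  (1-jn J1 has f-setter on 1)
b4 stroke at J1  (J1: bond 1 brought flow, rest push out)

4  (C1, C2, C3, I1 all integral)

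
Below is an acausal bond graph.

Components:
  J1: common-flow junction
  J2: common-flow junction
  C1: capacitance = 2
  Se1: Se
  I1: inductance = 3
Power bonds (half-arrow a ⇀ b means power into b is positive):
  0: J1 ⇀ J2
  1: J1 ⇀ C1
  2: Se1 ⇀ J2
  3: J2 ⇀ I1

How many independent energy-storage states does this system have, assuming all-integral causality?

#2 stroke at J2  (Se1: effort source, stroke at far end)
#1 stroke at J1  (C1 outputs effort q/C1)
#0 stroke at J2  (J1 needs exactly one f-in)
#3 stroke at I1  (closing 1-jn rule on J2)

2  (C1, I1 all integral)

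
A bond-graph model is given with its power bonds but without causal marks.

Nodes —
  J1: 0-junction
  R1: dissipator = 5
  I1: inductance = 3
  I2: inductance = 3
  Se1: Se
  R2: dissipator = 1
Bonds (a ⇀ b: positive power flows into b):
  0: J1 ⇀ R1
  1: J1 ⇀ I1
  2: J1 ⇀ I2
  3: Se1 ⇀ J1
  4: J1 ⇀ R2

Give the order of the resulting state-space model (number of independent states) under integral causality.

#3 stroke→J1  (source Se1 imposes e)
#0 stroke→R1  (common-e at J1 fixed by 3)
#1 stroke→I1  (J1 effort already set via bond 3)
#2 stroke→I2  (J1 effort already set via bond 3)
#4 stroke→R2  (0-jn J1 has e-setter on 3)

2  (I1, I2 all integral)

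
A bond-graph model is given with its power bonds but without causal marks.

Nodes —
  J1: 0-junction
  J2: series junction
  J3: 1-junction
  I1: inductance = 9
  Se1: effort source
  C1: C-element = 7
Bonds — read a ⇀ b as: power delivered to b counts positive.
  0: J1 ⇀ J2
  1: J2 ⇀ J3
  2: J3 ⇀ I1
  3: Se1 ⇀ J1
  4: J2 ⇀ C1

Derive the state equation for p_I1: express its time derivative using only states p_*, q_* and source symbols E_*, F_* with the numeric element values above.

dp_I1/dt = E_Se1 - q_C1/7

#3 →J1  (Se1: effort source, stroke at far end)
#0 →J2  (J1: bond 3 brought effort, rest push out)
#2 →I1  (I1 outputs flow p/I1)
#1 →J3  (J3: bond 2 brought flow, rest push out)
#4 →J2  (common-f at J2 fixed by 1)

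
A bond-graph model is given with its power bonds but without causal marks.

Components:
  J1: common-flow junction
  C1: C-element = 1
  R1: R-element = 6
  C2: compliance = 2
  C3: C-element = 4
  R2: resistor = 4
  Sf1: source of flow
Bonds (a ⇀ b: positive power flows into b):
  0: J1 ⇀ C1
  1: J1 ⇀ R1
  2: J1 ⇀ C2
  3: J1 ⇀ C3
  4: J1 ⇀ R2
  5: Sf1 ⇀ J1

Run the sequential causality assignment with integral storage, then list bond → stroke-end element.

β5 |Sf1  (source Sf1 imposes f)
β0 |J1  (J1 flow already set via bond 5)
β1 |J1  (J1 flow already set via bond 5)
β2 |J1  (1-jn J1 has f-setter on 5)
β3 |J1  (common-f at J1 fixed by 5)
β4 |J1  (1-jn J1 has f-setter on 5)

β0 stroke at J1
β1 stroke at J1
β2 stroke at J1
β3 stroke at J1
β4 stroke at J1
β5 stroke at Sf1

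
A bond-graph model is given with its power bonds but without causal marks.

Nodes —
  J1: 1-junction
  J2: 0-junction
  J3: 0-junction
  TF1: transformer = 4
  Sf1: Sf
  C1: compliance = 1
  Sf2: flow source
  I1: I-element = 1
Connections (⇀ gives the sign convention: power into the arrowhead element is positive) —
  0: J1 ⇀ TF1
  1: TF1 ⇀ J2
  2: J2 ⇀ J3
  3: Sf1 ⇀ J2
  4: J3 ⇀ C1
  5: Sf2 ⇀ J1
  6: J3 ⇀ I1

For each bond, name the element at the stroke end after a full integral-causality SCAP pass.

bond 3 →Sf1  (Sf1 fixes flow; stroke at Sf1)
bond 5 →Sf2  (Sf2: flow source, stroke at near end)
bond 0 →J1  (J1 flow already set via bond 5)
bond 1 →TF1  (TF1 one-in-one-out from 0)
bond 2 →J2  (only one effort-in slot at J2)
bond 4 →J3  (prefer integral on C1)
bond 6 →I1  (0-jn J3 has e-setter on 4)

b0 stroke→J1
b1 stroke→TF1
b2 stroke→J2
b3 stroke→Sf1
b4 stroke→J3
b5 stroke→Sf2
b6 stroke→I1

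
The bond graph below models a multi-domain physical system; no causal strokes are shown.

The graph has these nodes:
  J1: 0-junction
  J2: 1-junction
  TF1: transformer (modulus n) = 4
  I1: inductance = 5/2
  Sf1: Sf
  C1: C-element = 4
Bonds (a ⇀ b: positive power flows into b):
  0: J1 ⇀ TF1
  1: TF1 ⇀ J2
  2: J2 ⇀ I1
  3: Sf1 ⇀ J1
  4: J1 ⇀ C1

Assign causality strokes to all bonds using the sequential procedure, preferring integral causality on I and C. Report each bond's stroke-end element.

β0 →TF1
β1 →J2
β2 →I1
β3 →Sf1
β4 →J1

β3 stroke at Sf1  (Sf1: flow source, stroke at near end)
β2 stroke at I1  (I1 integral (f out))
β1 stroke at J2  (J2 flow already set via bond 2)
β0 stroke at TF1  (through TF1, causality passes straight; one stroke at TF1)
β4 stroke at J1  (only one effort-in slot at J1)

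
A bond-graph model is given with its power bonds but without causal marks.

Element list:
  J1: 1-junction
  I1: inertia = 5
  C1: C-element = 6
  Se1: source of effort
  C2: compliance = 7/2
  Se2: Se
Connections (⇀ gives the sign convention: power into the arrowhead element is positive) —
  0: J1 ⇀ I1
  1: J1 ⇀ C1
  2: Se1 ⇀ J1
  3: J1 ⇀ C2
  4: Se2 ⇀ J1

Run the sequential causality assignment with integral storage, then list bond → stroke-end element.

b0 →I1
b1 →J1
b2 →J1
b3 →J1
b4 →J1

β2 stroke at J1  (source Se1 imposes e)
β4 stroke at J1  (Se2: effort source, stroke at far end)
β0 stroke at I1  (I1: I, integral causality)
β1 stroke at J1  (J1: bond 0 brought flow, rest push out)
β3 stroke at J1  (common-f at J1 fixed by 0)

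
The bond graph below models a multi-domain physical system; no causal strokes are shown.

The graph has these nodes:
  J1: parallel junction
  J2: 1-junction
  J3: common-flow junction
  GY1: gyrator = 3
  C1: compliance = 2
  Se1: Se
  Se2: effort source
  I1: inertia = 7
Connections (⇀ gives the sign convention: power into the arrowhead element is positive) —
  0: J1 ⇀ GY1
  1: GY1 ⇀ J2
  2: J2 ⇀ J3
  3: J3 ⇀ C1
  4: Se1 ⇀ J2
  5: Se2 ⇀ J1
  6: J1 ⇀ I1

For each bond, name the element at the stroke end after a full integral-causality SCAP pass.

b0 stroke→GY1
b1 stroke→GY1
b2 stroke→J2
b3 stroke→J3
b4 stroke→J2
b5 stroke→J1
b6 stroke→I1

bond 4 →J2  (Se1 (Se) sets effort on bond)
bond 5 →J1  (Se2 (Se) sets effort on bond)
bond 0 →GY1  (common-e at J1 fixed by 5)
bond 6 →I1  (common-e at J1 fixed by 5)
bond 1 →GY1  (GY GY1: same side as bond 0)
bond 2 →J2  (1-jn J2 has f-setter on 1)
bond 3 →J3  (common-f at J3 fixed by 2)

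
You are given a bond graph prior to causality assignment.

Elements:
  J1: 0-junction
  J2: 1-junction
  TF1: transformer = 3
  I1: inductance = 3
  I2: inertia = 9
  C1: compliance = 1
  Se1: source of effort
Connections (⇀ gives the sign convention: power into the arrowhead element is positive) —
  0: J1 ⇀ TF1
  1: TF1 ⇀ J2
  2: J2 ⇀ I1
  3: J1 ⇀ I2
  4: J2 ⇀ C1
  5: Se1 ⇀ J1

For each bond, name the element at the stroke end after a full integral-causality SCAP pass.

b0 |TF1
b1 |J2
b2 |I1
b3 |I2
b4 |J2
b5 |J1

β5 |J1  (Se1 (Se) sets effort on bond)
β0 |TF1  (J1 effort already set via bond 5)
β3 |I2  (J1 effort already set via bond 5)
β1 |J2  (through TF1, causality passes straight; one stroke at TF1)
β2 |I1  (I1: I, integral causality)
β4 |J2  (common-f at J2 fixed by 2)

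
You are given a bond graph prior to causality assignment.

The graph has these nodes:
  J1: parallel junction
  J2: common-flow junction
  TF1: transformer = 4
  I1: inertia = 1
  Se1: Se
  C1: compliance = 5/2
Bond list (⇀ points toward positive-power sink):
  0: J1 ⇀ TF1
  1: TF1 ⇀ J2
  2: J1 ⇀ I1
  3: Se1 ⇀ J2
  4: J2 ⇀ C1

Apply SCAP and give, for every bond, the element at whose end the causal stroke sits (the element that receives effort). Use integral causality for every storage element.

bond 3 |J2  (Se1 fixes effort; stroke away)
bond 2 |I1  (prefer integral on I1)
bond 0 |J1  (only one effort-in slot at J1)
bond 1 |TF1  (TF1 one-in-one-out from 0)
bond 4 |J2  (J2: bond 1 brought flow, rest push out)

b0 stroke→J1
b1 stroke→TF1
b2 stroke→I1
b3 stroke→J2
b4 stroke→J2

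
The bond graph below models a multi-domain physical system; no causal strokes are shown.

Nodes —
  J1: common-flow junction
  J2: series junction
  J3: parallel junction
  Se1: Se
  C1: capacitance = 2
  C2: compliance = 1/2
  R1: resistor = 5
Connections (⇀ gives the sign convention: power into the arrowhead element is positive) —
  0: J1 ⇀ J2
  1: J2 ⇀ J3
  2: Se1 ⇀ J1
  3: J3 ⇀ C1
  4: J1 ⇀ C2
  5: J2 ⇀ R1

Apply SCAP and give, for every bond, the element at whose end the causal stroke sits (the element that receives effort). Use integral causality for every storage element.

bond 0 stroke→J2
bond 1 stroke→J2
bond 2 stroke→J1
bond 3 stroke→J3
bond 4 stroke→J1
bond 5 stroke→R1

b2 →J1  (Se1 fixes effort; stroke away)
b3 →J3  (C1 integral (e out))
b1 →J2  (common-e at J3 fixed by 3)
b4 →J1  (C2: C, integral causality)
b0 →J2  (closing 1-jn rule on J1)
b5 →R1  (J2 needs exactly one f-in)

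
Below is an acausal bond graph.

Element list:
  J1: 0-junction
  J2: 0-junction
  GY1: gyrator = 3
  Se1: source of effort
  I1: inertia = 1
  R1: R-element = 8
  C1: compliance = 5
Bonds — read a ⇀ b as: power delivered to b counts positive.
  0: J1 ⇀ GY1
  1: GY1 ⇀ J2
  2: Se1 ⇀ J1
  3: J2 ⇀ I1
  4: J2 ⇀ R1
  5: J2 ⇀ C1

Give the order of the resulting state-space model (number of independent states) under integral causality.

2  (C1, I1 all integral)

#2 |J1  (Se1 (Se) sets effort on bond)
#0 |GY1  (0-jn J1 has e-setter on 2)
#1 |GY1  (GY1 both-in/both-out from 0)
#3 |I1  (prefer integral on I1)
#5 |J2  (prefer integral on C1)
#4 |R1  (J2 effort already set via bond 5)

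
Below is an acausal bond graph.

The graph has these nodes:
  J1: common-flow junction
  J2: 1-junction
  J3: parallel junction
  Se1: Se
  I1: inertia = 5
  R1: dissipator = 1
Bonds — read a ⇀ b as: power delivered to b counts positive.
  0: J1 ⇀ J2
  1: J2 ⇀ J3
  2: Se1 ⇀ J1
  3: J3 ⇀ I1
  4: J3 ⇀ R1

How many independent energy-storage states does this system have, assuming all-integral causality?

1  (I1 all integral)

#2 stroke at J1  (Se1 (Se) sets effort on bond)
#0 stroke at J2  (J1 needs exactly one f-in)
#1 stroke at J3  (J2 needs exactly one f-in)
#3 stroke at I1  (common-e at J3 fixed by 1)
#4 stroke at R1  (J3 effort already set via bond 1)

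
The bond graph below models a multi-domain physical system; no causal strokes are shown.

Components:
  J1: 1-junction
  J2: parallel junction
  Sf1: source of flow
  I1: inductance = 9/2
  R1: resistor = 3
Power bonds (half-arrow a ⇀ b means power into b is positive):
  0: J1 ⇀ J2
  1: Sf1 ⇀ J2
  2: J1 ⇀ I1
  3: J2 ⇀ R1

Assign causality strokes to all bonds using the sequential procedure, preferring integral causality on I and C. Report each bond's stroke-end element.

#0 |J1
#1 |Sf1
#2 |I1
#3 |J2

#1 →Sf1  (source Sf1 imposes f)
#2 →I1  (prefer integral on I1)
#0 →J1  (1-jn J1 has f-setter on 2)
#3 →J2  (J2: last free bond brings effort in)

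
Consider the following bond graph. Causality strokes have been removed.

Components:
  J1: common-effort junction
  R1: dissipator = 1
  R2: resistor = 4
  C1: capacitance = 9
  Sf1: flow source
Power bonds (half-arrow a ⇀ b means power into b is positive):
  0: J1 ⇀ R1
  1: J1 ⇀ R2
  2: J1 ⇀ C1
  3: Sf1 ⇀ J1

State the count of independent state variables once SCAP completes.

#3 →Sf1  (Sf1: flow source, stroke at near end)
#2 →J1  (prefer integral on C1)
#0 →R1  (common-e at J1 fixed by 2)
#1 →R2  (0-jn J1 has e-setter on 2)

1  (C1 all integral)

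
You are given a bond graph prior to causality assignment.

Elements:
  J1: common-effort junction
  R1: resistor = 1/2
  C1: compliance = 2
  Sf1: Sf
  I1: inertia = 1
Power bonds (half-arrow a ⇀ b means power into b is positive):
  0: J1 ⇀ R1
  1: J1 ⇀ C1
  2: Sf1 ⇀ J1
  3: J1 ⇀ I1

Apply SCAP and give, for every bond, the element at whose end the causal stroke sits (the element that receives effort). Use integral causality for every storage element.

β0 stroke at R1
β1 stroke at J1
β2 stroke at Sf1
β3 stroke at I1

b2 stroke at Sf1  (Sf1 (Sf) sets flow on bond)
b1 stroke at J1  (C1: C, integral causality)
b0 stroke at R1  (J1: bond 1 brought effort, rest push out)
b3 stroke at I1  (J1 effort already set via bond 1)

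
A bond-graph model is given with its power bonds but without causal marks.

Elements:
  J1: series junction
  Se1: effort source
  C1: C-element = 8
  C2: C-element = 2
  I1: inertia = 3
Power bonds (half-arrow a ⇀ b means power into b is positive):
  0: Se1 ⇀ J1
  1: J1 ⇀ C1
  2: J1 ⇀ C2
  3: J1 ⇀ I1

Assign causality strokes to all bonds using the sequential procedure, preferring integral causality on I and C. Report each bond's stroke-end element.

#0 stroke at J1
#1 stroke at J1
#2 stroke at J1
#3 stroke at I1

b0 →J1  (source Se1 imposes e)
b1 →J1  (C1: C, integral causality)
b2 →J1  (C2 integral (e out))
b3 →I1  (J1 needs exactly one f-in)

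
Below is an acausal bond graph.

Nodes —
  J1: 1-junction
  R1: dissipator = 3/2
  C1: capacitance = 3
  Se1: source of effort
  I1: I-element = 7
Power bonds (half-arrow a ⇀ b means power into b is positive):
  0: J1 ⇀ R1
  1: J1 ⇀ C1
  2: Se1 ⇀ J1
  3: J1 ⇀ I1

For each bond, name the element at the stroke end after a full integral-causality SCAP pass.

bond 0 stroke→J1
bond 1 stroke→J1
bond 2 stroke→J1
bond 3 stroke→I1

#2 |J1  (source Se1 imposes e)
#1 |J1  (C1 outputs effort q/C1)
#3 |I1  (I1: I, integral causality)
#0 |J1  (common-f at J1 fixed by 3)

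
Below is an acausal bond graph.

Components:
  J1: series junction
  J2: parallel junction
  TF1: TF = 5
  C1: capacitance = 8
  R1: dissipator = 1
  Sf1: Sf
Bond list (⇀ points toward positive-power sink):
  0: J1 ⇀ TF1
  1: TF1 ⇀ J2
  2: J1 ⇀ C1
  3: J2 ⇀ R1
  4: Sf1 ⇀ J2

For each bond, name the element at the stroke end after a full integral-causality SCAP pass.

#4 stroke→Sf1  (Sf1: flow source, stroke at near end)
#2 stroke→J1  (C1 integral (e out))
#0 stroke→TF1  (closing 1-jn rule on J1)
#1 stroke→J2  (TF TF1: opposite of bond 0)
#3 stroke→R1  (J2: bond 1 brought effort, rest push out)

bond 0 →TF1
bond 1 →J2
bond 2 →J1
bond 3 →R1
bond 4 →Sf1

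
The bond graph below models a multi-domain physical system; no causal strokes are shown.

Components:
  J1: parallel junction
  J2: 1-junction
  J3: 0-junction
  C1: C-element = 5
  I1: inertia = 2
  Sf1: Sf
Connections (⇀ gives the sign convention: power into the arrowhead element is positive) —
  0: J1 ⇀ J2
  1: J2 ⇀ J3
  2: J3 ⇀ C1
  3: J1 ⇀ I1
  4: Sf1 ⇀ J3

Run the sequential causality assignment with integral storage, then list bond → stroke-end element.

bond 4 stroke at Sf1  (source Sf1 imposes f)
bond 2 stroke at J3  (C1: C, integral causality)
bond 1 stroke at J2  (J3: bond 2 brought effort, rest push out)
bond 0 stroke at J1  (only one flow-in slot at J2)
bond 3 stroke at I1  (J1 effort already set via bond 0)

#0 |J1
#1 |J2
#2 |J3
#3 |I1
#4 |Sf1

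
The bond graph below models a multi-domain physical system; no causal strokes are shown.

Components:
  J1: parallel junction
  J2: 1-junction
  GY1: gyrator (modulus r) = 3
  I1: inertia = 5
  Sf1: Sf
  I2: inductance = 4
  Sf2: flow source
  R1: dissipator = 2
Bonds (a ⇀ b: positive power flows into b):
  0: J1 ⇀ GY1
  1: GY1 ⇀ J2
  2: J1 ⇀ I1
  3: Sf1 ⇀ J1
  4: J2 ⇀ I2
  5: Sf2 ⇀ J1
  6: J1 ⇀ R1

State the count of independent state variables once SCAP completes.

2  (I1, I2 all integral)

b3 |Sf1  (Sf1 (Sf) sets flow on bond)
b5 |Sf2  (Sf2 fixes flow; stroke at Sf2)
b2 |I1  (I1: I, integral causality)
b4 |I2  (I2 integral (f out))
b1 |J2  (common-f at J2 fixed by 4)
b0 |J1  (GY1 both-in/both-out from 1)
b6 |R1  (J1 effort already set via bond 0)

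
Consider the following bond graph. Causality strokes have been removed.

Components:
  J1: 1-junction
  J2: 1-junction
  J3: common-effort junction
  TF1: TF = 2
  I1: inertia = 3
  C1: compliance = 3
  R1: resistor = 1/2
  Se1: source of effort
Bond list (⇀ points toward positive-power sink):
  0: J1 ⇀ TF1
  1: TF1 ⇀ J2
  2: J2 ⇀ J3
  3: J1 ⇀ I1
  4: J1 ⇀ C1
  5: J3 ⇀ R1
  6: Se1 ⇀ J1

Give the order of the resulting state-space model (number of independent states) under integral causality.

2  (C1, I1 all integral)

#6 |J1  (Se1 fixes effort; stroke away)
#3 |I1  (prefer integral on I1)
#0 |J1  (J1 flow already set via bond 3)
#4 |J1  (common-f at J1 fixed by 3)
#1 |TF1  (TF1 one-in-one-out from 0)
#2 |J2  (1-jn J2 has f-setter on 1)
#5 |J3  (J3 needs exactly one e-in)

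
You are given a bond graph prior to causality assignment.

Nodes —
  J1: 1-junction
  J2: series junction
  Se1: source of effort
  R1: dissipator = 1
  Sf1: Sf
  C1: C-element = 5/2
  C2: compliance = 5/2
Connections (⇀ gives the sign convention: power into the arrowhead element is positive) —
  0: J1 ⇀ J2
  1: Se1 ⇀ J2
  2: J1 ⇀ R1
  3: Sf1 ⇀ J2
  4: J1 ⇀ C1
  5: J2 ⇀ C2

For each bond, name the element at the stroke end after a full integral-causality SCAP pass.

bond 0 |J2
bond 1 |J2
bond 2 |J1
bond 3 |Sf1
bond 4 |J1
bond 5 |J2

b1 stroke→J2  (source Se1 imposes e)
b3 stroke→Sf1  (source Sf1 imposes f)
b0 stroke→J2  (1-jn J2 has f-setter on 3)
b5 stroke→J2  (J2: bond 3 brought flow, rest push out)
b2 stroke→J1  (J1 flow already set via bond 0)
b4 stroke→J1  (1-jn J1 has f-setter on 0)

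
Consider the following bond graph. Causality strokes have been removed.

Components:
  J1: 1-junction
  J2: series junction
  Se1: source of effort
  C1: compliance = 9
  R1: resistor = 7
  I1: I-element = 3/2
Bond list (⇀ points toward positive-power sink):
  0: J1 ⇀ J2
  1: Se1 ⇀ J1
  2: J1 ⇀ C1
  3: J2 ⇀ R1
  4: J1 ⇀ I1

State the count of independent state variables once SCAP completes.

β1 →J1  (Se1 fixes effort; stroke away)
β2 →J1  (C1 integral (e out))
β4 →I1  (I1 integral (f out))
β0 →J1  (common-f at J1 fixed by 4)
β3 →J2  (common-f at J2 fixed by 0)

2  (C1, I1 all integral)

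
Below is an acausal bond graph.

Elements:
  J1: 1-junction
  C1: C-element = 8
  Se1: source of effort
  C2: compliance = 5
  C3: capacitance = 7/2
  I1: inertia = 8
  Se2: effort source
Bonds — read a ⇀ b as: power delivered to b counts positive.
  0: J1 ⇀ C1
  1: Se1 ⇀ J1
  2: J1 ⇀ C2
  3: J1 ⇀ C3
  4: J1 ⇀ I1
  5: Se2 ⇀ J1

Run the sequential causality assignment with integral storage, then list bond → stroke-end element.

bond 0 stroke→J1
bond 1 stroke→J1
bond 2 stroke→J1
bond 3 stroke→J1
bond 4 stroke→I1
bond 5 stroke→J1

bond 1 |J1  (source Se1 imposes e)
bond 5 |J1  (Se2 (Se) sets effort on bond)
bond 0 |J1  (prefer integral on C1)
bond 2 |J1  (C2: C, integral causality)
bond 3 |J1  (C3 outputs effort q/C3)
bond 4 |I1  (J1 needs exactly one f-in)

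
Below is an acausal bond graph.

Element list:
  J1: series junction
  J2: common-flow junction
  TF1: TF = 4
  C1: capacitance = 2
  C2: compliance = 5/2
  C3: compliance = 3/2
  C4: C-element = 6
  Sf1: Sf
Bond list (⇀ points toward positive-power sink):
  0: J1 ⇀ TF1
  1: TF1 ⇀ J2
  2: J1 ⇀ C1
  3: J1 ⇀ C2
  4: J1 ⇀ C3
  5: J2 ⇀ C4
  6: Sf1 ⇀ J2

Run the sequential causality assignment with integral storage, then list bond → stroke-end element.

bond 0 |TF1
bond 1 |J2
bond 2 |J1
bond 3 |J1
bond 4 |J1
bond 5 |J2
bond 6 |Sf1

bond 6 |Sf1  (Sf1 fixes flow; stroke at Sf1)
bond 1 |J2  (J2 flow already set via bond 6)
bond 5 |J2  (1-jn J2 has f-setter on 6)
bond 0 |TF1  (TF1: transformer flips bond 1)
bond 2 |J1  (common-f at J1 fixed by 0)
bond 3 |J1  (J1: bond 0 brought flow, rest push out)
bond 4 |J1  (J1 flow already set via bond 0)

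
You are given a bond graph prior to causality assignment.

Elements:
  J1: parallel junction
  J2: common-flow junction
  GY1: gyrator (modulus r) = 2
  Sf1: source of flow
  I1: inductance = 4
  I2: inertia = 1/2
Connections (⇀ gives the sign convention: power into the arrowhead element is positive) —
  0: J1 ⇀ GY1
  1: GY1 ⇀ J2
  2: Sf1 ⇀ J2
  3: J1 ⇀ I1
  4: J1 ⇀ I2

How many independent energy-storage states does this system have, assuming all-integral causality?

β2 stroke→Sf1  (Sf1 (Sf) sets flow on bond)
β1 stroke→J2  (1-jn J2 has f-setter on 2)
β0 stroke→J1  (through GY1, causality inverts; strokes same side of GY1)
β3 stroke→I1  (common-e at J1 fixed by 0)
β4 stroke→I2  (J1 effort already set via bond 0)

2  (I1, I2 all integral)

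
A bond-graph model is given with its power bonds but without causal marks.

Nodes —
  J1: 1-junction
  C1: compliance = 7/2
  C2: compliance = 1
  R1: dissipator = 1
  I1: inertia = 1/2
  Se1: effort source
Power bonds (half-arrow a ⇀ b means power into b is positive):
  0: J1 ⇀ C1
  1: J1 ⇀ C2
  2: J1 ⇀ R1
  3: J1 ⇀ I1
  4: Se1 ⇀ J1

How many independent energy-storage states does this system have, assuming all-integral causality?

bond 4 →J1  (source Se1 imposes e)
bond 0 →J1  (C1: C, integral causality)
bond 1 →J1  (C2 integral (e out))
bond 3 →I1  (prefer integral on I1)
bond 2 →J1  (1-jn J1 has f-setter on 3)

3  (C1, C2, I1 all integral)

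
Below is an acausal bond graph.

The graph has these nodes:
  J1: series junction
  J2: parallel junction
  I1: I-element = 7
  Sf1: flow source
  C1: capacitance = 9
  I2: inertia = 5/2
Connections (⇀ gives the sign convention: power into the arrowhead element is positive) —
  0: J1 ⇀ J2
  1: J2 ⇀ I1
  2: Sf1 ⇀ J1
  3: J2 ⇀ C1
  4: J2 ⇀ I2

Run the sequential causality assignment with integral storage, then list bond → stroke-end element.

b0 |J1
b1 |I1
b2 |Sf1
b3 |J2
b4 |I2

bond 2 stroke at Sf1  (Sf1 (Sf) sets flow on bond)
bond 0 stroke at J1  (J1: bond 2 brought flow, rest push out)
bond 1 stroke at I1  (prefer integral on I1)
bond 3 stroke at J2  (prefer integral on C1)
bond 4 stroke at I2  (J2 effort already set via bond 3)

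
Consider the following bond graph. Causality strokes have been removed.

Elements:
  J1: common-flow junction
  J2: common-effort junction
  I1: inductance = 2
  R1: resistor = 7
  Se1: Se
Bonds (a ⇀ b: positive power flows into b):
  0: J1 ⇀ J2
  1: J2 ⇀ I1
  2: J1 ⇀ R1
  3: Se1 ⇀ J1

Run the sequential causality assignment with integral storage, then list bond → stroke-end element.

bond 0 |J2
bond 1 |I1
bond 2 |J1
bond 3 |J1

β3 →J1  (Se1 fixes effort; stroke away)
β1 →I1  (I1: I, integral causality)
β0 →J2  (J2 needs exactly one e-in)
β2 →J1  (1-jn J1 has f-setter on 0)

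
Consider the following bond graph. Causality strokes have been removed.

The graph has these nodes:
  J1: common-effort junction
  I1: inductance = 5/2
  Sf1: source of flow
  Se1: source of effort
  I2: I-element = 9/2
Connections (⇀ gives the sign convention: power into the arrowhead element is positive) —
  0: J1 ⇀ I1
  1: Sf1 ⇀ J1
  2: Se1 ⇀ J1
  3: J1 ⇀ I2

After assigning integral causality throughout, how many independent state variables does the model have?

bond 1 stroke at Sf1  (Sf1: flow source, stroke at near end)
bond 2 stroke at J1  (Se1 fixes effort; stroke away)
bond 0 stroke at I1  (0-jn J1 has e-setter on 2)
bond 3 stroke at I2  (common-e at J1 fixed by 2)

2  (I1, I2 all integral)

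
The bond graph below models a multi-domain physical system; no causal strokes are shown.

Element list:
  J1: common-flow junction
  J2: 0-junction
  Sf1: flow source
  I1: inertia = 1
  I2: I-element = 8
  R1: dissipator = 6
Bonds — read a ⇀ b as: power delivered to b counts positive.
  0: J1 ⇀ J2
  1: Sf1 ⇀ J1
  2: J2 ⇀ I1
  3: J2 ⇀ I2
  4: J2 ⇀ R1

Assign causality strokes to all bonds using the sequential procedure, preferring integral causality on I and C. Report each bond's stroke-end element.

β0 →J1
β1 →Sf1
β2 →I1
β3 →I2
β4 →J2

b1 stroke at Sf1  (Sf1 fixes flow; stroke at Sf1)
b0 stroke at J1  (J1: bond 1 brought flow, rest push out)
b2 stroke at I1  (prefer integral on I1)
b3 stroke at I2  (prefer integral on I2)
b4 stroke at J2  (J2 needs exactly one e-in)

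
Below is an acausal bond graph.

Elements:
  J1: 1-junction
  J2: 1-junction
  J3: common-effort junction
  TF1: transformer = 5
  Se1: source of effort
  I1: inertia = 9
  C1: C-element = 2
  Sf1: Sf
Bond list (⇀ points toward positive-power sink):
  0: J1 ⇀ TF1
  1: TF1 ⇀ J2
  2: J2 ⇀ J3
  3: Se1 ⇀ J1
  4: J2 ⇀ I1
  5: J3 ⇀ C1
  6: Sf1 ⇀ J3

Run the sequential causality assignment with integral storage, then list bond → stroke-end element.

bond 3 stroke→J1  (Se1: effort source, stroke at far end)
bond 6 stroke→Sf1  (Sf1 (Sf) sets flow on bond)
bond 0 stroke→TF1  (closing 1-jn rule on J1)
bond 1 stroke→J2  (TF1: transformer flips bond 0)
bond 4 stroke→I1  (prefer integral on I1)
bond 2 stroke→J2  (1-jn J2 has f-setter on 4)
bond 5 stroke→J3  (closing 0-jn rule on J3)

β0 stroke→TF1
β1 stroke→J2
β2 stroke→J2
β3 stroke→J1
β4 stroke→I1
β5 stroke→J3
β6 stroke→Sf1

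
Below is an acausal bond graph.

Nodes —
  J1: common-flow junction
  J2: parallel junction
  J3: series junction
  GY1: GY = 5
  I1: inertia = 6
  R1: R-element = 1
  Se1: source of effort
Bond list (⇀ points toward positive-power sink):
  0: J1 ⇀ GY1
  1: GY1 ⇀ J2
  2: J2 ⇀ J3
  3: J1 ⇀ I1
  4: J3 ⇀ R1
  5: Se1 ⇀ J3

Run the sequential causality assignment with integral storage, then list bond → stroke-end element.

#5 →J3  (Se1 fixes effort; stroke away)
#3 →I1  (I1 integral (f out))
#0 →J1  (1-jn J1 has f-setter on 3)
#1 →J2  (GY GY1: same side as bond 0)
#2 →J3  (J2 effort already set via bond 1)
#4 →R1  (closing 1-jn rule on J3)

bond 0 →J1
bond 1 →J2
bond 2 →J3
bond 3 →I1
bond 4 →R1
bond 5 →J3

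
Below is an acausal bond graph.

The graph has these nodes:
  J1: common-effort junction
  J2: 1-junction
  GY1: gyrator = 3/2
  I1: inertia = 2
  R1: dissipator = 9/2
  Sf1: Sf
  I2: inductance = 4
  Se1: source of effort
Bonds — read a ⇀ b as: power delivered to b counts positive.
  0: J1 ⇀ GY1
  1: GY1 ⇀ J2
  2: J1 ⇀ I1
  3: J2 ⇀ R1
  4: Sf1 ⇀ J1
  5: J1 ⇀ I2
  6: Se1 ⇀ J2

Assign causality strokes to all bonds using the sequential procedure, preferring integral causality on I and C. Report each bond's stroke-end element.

#4 stroke at Sf1  (Sf1 fixes flow; stroke at Sf1)
#6 stroke at J2  (Se1: effort source, stroke at far end)
#2 stroke at I1  (prefer integral on I1)
#5 stroke at I2  (I2 integral (f out))
#0 stroke at J1  (only one effort-in slot at J1)
#1 stroke at J2  (through GY1, causality inverts; strokes same side of GY1)
#3 stroke at R1  (J2 needs exactly one f-in)

β0 |J1
β1 |J2
β2 |I1
β3 |R1
β4 |Sf1
β5 |I2
β6 |J2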